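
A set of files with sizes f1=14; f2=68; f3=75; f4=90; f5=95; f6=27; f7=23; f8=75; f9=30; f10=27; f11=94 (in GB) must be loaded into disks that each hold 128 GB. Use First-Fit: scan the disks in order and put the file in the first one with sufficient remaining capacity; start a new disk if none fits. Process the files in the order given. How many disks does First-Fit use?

6

disk 1: place f1 (14 GB), 114 GB left
disk 1: place f2 (68 GB), 46 GB left
disk 2: place f3 (75 GB), 53 GB left
disk 3: place f4 (90 GB), 38 GB left
disk 4: place f5 (95 GB), 33 GB left
disk 1: place f6 (27 GB), 19 GB left
disk 2: place f7 (23 GB), 30 GB left
disk 5: place f8 (75 GB), 53 GB left
disk 2: place f9 (30 GB), 0 GB left
disk 3: place f10 (27 GB), 11 GB left
disk 6: place f11 (94 GB), 34 GB left
Final disks: [14,68,27] [75,23,30] [90,27] [95] [75] [94].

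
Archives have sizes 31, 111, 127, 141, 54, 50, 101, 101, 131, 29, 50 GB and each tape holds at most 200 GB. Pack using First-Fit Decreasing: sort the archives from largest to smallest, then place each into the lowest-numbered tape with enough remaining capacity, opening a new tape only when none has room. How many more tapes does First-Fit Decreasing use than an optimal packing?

0

First-Fit Decreasing: [141,54] [131,50] [127,50] [111,31,29] [101] [101] → 6 tapes.
6 archives exceed 100 GB (half the capacity), and no two of those can share a tape, so at least 6 tapes are needed.
So 6 is already optimal.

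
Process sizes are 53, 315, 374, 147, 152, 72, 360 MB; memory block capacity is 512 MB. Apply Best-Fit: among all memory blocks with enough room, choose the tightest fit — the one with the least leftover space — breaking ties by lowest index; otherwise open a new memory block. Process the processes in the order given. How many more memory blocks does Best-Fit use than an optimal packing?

1

Best-Fit: [53,315] [374,72] [147,152] [360] → 4 memory blocks.
Total size 1473 MB; any packing needs at least ⌈1473/512⌉ = 3 memory blocks.
An optimal packing achieves that bound: [374,72,53] [360,152] [315,147] → 3 memory blocks.
Excess: 4 − 3 = 1.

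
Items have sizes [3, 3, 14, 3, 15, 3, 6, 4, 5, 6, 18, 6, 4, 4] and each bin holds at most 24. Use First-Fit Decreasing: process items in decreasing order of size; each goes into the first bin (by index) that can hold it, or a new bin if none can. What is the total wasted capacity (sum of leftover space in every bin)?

2

Sorted descending: 18, 15, 14, 6, 6, 6, 5, 4, 4, 4, 3, 3, 3, 3.
18 → bin 1 (remaining 6)
15 → bin 2 (remaining 9)
14 → bin 3 (remaining 10)
6 → bin 1 (remaining 0)
6 → bin 2 (remaining 3)
6 → bin 3 (remaining 4)
5 → bin 4 (remaining 19)
4 → bin 3 (remaining 0)
4 → bin 4 (remaining 15)
4 → bin 4 (remaining 11)
3 → bin 2 (remaining 0)
3 → bin 4 (remaining 8)
3 → bin 4 (remaining 5)
3 → bin 4 (remaining 2)
4 bins × 24 = 96; used 94; unused 2.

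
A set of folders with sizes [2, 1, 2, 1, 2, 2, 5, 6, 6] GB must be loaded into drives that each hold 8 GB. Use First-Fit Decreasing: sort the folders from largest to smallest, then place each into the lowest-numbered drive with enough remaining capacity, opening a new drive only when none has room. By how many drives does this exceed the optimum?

First-Fit Decreasing: [6,2] [6,2] [5,2,1] [2,1] → 4 drives.
Total size 27 GB; any packing needs at least ⌈27/8⌉ = 4 drives.
So 4 is already optimal.

0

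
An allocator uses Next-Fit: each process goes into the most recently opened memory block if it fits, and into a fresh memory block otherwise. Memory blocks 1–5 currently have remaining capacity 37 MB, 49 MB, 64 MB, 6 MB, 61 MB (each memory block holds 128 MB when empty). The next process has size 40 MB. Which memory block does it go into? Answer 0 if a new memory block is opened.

Next-Fit only looks at memory block 5, which has 61 MB free.
40 MB fits there.

5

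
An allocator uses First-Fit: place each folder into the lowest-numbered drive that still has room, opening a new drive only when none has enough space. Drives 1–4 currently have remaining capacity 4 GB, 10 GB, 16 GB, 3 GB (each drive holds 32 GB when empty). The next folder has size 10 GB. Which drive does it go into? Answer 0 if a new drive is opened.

Drives with room: drive 2 (10 GB), drive 3 (16 GB).
The first with room is drive 2.

2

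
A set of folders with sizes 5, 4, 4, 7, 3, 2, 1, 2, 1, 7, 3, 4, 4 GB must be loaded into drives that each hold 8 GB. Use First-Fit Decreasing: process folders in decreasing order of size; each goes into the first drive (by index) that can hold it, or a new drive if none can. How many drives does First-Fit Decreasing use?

Sorted descending: 7, 7, 5, 4, 4, 4, 4, 3, 3, 2, 2, 1, 1.
Put 7 GB in drive 1; 1 GB remain.
Put 7 GB in drive 2; 1 GB remain.
Put 5 GB in drive 3; 3 GB remain.
Put 4 GB in drive 4; 4 GB remain.
Put 4 GB in drive 4; 0 GB remain.
Put 4 GB in drive 5; 4 GB remain.
Put 4 GB in drive 5; 0 GB remain.
Put 3 GB in drive 3; 0 GB remain.
Put 3 GB in drive 6; 5 GB remain.
Put 2 GB in drive 6; 3 GB remain.
Put 2 GB in drive 6; 1 GB remain.
Put 1 GB in drive 1; 0 GB remain.
Put 1 GB in drive 2; 0 GB remain.

6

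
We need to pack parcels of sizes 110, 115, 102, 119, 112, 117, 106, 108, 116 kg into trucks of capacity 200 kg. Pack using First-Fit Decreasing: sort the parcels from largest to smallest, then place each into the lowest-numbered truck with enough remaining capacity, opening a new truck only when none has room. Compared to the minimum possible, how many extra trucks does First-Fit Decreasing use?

First-Fit Decreasing: [119] [117] [116] [115] [112] [110] [108] [106] [102] → 9 trucks.
9 parcels exceed 100 kg (half the capacity), and no two of those can share a truck, so at least 9 trucks are needed.
So 9 is already optimal.

0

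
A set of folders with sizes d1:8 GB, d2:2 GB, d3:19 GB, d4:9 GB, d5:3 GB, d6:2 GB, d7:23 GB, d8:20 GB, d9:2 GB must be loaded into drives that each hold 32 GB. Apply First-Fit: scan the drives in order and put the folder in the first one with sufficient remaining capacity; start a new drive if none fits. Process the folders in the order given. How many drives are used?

3

drive 1: place d1 (8 GB), 24 GB left
drive 1: place d2 (2 GB), 22 GB left
drive 1: place d3 (19 GB), 3 GB left
drive 2: place d4 (9 GB), 23 GB left
drive 1: place d5 (3 GB), 0 GB left
drive 2: place d6 (2 GB), 21 GB left
drive 3: place d7 (23 GB), 9 GB left
drive 2: place d8 (20 GB), 1 GB left
drive 3: place d9 (2 GB), 7 GB left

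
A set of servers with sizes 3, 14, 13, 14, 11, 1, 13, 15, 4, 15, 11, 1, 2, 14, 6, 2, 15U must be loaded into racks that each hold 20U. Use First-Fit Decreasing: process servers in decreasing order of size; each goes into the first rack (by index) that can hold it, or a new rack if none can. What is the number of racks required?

Sorted descending: 15, 15, 15, 14, 14, 14, 13, 13, 11, 11, 6, 4, 3, 2, 2, 1, 1.
15U → rack 1 (remaining 5U)
15U → rack 2 (remaining 5U)
15U → rack 3 (remaining 5U)
14U → rack 4 (remaining 6U)
14U → rack 5 (remaining 6U)
14U → rack 6 (remaining 6U)
13U → rack 7 (remaining 7U)
13U → rack 8 (remaining 7U)
11U → rack 9 (remaining 9U)
11U → rack 10 (remaining 9U)
6U → rack 4 (remaining 0U)
4U → rack 1 (remaining 1U)
3U → rack 2 (remaining 2U)
2U → rack 2 (remaining 0U)
2U → rack 3 (remaining 3U)
1U → rack 1 (remaining 0U)
1U → rack 3 (remaining 2U)

10 racks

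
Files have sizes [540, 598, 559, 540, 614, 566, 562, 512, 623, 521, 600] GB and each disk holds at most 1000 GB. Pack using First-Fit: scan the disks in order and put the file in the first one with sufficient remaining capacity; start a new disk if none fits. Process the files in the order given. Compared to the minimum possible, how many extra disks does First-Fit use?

0

First-Fit: [540] [598] [559] [540] [614] [566] [562] [512] [623] [521] [600] → 11 disks.
11 files exceed 500 GB (half the capacity), and no two of those can share a disk, so at least 11 disks are needed.
So 11 is already optimal.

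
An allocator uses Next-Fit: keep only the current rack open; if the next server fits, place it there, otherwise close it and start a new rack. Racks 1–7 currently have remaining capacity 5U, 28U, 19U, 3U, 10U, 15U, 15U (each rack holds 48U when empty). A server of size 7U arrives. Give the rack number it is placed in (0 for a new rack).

Next-Fit only looks at rack 7, which has 15U free.
7U fits there.

7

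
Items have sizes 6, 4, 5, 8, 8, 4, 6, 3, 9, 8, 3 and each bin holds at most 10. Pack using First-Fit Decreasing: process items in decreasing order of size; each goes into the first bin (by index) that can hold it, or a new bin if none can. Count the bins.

8

Sorted descending: 9, 8, 8, 8, 6, 6, 5, 4, 4, 3, 3.
Put 9 in bin 1; 1 remain.
Put 8 in bin 2; 2 remain.
Put 8 in bin 3; 2 remain.
Put 8 in bin 4; 2 remain.
Put 6 in bin 5; 4 remain.
Put 6 in bin 6; 4 remain.
Put 5 in bin 7; 5 remain.
Put 4 in bin 5; 0 remain.
Put 4 in bin 6; 0 remain.
Put 3 in bin 7; 2 remain.
Put 3 in bin 8; 7 remain.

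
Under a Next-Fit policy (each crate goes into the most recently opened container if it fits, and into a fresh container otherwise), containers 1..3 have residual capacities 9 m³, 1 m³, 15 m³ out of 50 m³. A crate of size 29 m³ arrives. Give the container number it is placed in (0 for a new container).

Next-Fit only looks at container 3, which has 15 m³ free.
29 m³ does not fit, so a new container is opened.

0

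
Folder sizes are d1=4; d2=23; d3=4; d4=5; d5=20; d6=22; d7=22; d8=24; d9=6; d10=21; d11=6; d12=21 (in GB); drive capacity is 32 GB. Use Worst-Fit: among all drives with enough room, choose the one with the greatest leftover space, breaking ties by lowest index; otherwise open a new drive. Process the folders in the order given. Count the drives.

7

Put d1 (4 GB) in drive 1; 28 GB remain.
Put d2 (23 GB) in drive 1; 5 GB remain.
Put d3 (4 GB) in drive 1; 1 GB remain.
Put d4 (5 GB) in drive 2; 27 GB remain.
Put d5 (20 GB) in drive 2; 7 GB remain.
Put d6 (22 GB) in drive 3; 10 GB remain.
Put d7 (22 GB) in drive 4; 10 GB remain.
Put d8 (24 GB) in drive 5; 8 GB remain.
Put d9 (6 GB) in drive 3; 4 GB remain.
Put d10 (21 GB) in drive 6; 11 GB remain.
Put d11 (6 GB) in drive 6; 5 GB remain.
Put d12 (21 GB) in drive 7; 11 GB remain.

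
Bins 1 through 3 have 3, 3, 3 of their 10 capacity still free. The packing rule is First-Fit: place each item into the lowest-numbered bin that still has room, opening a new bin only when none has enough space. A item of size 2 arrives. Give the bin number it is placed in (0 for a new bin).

1

Bins with room: bin 1 (3), bin 2 (3), bin 3 (3).
The first with room is bin 1.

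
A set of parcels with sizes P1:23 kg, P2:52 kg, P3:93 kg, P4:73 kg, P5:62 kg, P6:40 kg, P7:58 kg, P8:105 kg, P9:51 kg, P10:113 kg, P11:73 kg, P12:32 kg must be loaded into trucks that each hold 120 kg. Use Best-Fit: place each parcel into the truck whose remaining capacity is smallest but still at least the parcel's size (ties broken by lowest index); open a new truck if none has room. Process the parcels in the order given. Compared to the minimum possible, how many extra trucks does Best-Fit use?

Best-Fit: [23,52,40] [93] [73,32] [62,58] [105] [51] [113] [73] → 8 trucks.
Total size 775 kg; any packing needs at least ⌈775/120⌉ = 7 trucks.
An optimal packing achieves that bound: [113] [105] [93,23] [73,40] [73,32] [62,58] [52,51] → 7 trucks.
Excess: 8 − 7 = 1.

1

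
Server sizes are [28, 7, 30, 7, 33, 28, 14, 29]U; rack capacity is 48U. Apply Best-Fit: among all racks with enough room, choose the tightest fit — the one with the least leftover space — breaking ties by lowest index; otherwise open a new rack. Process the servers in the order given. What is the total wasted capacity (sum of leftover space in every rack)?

Put 28U in rack 1; 20U remain.
Put 7U in rack 1; 13U remain.
Put 30U in rack 2; 18U remain.
Put 7U in rack 1; 6U remain.
Put 33U in rack 3; 15U remain.
Put 28U in rack 4; 20U remain.
Put 14U in rack 3; 1U remain.
Put 29U in rack 5; 19U remain.
5 racks × 48U = 240U; used 176U; unused 64U.

64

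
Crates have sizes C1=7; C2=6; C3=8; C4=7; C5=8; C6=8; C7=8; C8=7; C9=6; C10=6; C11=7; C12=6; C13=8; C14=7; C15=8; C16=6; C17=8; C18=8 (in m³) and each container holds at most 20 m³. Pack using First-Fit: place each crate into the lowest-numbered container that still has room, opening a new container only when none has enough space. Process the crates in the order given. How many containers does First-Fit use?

container 1: place C1 (7 m³), 13 m³ left
container 1: place C2 (6 m³), 7 m³ left
container 2: place C3 (8 m³), 12 m³ left
container 1: place C4 (7 m³), 0 m³ left
container 2: place C5 (8 m³), 4 m³ left
container 3: place C6 (8 m³), 12 m³ left
container 3: place C7 (8 m³), 4 m³ left
container 4: place C8 (7 m³), 13 m³ left
container 4: place C9 (6 m³), 7 m³ left
container 4: place C10 (6 m³), 1 m³ left
container 5: place C11 (7 m³), 13 m³ left
container 5: place C12 (6 m³), 7 m³ left
container 6: place C13 (8 m³), 12 m³ left
container 5: place C14 (7 m³), 0 m³ left
container 6: place C15 (8 m³), 4 m³ left
container 7: place C16 (6 m³), 14 m³ left
container 7: place C17 (8 m³), 6 m³ left
container 8: place C18 (8 m³), 12 m³ left
Final containers: [7,6,7] [8,8] [8,8] [7,6,6] [7,6,7] [8,8] [6,8] [8].

8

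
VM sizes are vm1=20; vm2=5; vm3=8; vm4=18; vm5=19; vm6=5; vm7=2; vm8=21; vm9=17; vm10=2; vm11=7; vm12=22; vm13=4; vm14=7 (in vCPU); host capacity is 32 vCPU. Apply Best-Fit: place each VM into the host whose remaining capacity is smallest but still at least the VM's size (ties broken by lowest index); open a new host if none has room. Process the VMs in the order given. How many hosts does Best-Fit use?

6 hosts

Put vm1 (20 vCPU) in host 1; 12 vCPU remain.
Put vm2 (5 vCPU) in host 1; 7 vCPU remain.
Put vm3 (8 vCPU) in host 2; 24 vCPU remain.
Put vm4 (18 vCPU) in host 2; 6 vCPU remain.
Put vm5 (19 vCPU) in host 3; 13 vCPU remain.
Put vm6 (5 vCPU) in host 2; 1 vCPU remain.
Put vm7 (2 vCPU) in host 1; 5 vCPU remain.
Put vm8 (21 vCPU) in host 4; 11 vCPU remain.
Put vm9 (17 vCPU) in host 5; 15 vCPU remain.
Put vm10 (2 vCPU) in host 1; 3 vCPU remain.
Put vm11 (7 vCPU) in host 4; 4 vCPU remain.
Put vm12 (22 vCPU) in host 6; 10 vCPU remain.
Put vm13 (4 vCPU) in host 4; 0 vCPU remain.
Put vm14 (7 vCPU) in host 6; 3 vCPU remain.
Final hosts: [20,5,2,2] [8,18,5] [19] [21,7,4] [17] [22,7].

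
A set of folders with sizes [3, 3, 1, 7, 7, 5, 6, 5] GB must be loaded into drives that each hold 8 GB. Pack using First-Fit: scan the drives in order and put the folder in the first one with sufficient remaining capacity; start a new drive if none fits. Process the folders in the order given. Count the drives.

3 GB → drive 1 (remaining 5 GB)
3 GB → drive 1 (remaining 2 GB)
1 GB → drive 1 (remaining 1 GB)
7 GB → drive 2 (remaining 1 GB)
7 GB → drive 3 (remaining 1 GB)
5 GB → drive 4 (remaining 3 GB)
6 GB → drive 5 (remaining 2 GB)
5 GB → drive 6 (remaining 3 GB)

6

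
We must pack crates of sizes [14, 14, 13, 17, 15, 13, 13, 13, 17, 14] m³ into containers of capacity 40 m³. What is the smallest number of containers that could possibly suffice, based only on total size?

Total size = 14 + 14 + 13 + 17 + 15 + 13 + 13 + 13 + 17 + 14 = 143 m³.
⌈143 / 40⌉ = 4.

4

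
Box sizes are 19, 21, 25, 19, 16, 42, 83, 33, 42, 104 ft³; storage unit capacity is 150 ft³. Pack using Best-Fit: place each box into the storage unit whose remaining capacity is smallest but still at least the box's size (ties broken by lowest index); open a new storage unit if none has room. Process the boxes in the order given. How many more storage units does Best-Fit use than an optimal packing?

Best-Fit: [19,21,25,19,16,42] [83,33] [42,104] → 3 storage units.
Total size 404 ft³; any packing needs at least ⌈404/150⌉ = 3 storage units.
So 3 is already optimal.

0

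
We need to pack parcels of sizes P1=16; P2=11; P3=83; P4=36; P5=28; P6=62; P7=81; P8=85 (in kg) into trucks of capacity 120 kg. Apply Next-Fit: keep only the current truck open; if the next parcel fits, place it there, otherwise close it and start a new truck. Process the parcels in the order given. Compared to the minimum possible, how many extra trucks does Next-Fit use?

1

Next-Fit: [16,11,83] [36,28] [62] [81] [85] → 5 trucks.
Total size 402 kg; any packing needs at least ⌈402/120⌉ = 4 trucks.
An optimal packing achieves that bound: [85,28] [83,36] [81,16,11] [62] → 4 trucks.
Excess: 5 − 4 = 1.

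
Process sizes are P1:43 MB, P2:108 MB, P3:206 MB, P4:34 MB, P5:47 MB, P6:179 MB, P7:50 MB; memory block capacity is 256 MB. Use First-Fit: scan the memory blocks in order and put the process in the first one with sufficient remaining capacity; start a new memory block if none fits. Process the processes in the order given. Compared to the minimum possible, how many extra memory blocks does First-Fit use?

First-Fit: [43,108,34,47] [206,50] [179] → 3 memory blocks.
Total size 667 MB; any packing needs at least ⌈667/256⌉ = 3 memory blocks.
So 3 is already optimal.

0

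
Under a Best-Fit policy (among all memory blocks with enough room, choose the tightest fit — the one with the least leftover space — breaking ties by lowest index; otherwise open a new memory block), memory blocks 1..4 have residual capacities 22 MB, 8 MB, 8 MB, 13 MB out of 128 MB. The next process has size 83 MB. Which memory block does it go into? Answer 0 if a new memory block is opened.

0

No memory block has ≥ 83 MB free, so a new memory block is opened.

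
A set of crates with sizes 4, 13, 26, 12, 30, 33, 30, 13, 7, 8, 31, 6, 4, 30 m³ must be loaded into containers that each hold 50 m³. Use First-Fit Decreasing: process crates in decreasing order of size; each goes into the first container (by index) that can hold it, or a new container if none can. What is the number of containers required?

6

Sorted descending: 33, 31, 30, 30, 30, 26, 13, 13, 12, 8, 7, 6, 4, 4.
Put 33 m³ in container 1; 17 m³ remain.
Put 31 m³ in container 2; 19 m³ remain.
Put 30 m³ in container 3; 20 m³ remain.
Put 30 m³ in container 4; 20 m³ remain.
Put 30 m³ in container 5; 20 m³ remain.
Put 26 m³ in container 6; 24 m³ remain.
Put 13 m³ in container 1; 4 m³ remain.
Put 13 m³ in container 2; 6 m³ remain.
Put 12 m³ in container 3; 8 m³ remain.
Put 8 m³ in container 3; 0 m³ remain.
Put 7 m³ in container 4; 13 m³ remain.
Put 6 m³ in container 2; 0 m³ remain.
Put 4 m³ in container 1; 0 m³ remain.
Put 4 m³ in container 4; 9 m³ remain.
Final containers: [33,13,4] [31,13,6] [30,12,8] [30,7,4] [30] [26].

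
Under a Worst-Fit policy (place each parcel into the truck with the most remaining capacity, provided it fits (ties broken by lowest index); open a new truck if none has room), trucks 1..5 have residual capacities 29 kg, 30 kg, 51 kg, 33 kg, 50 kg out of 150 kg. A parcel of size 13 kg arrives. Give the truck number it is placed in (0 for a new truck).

Trucks with room: truck 1 (29 kg), truck 2 (30 kg), truck 3 (51 kg), truck 4 (33 kg), truck 5 (50 kg).
Most room is truck 3 with 51 kg free.

3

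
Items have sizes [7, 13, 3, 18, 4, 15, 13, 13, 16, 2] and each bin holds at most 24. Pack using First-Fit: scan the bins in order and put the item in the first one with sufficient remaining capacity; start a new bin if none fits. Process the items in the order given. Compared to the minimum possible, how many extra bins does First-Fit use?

0

First-Fit: [7,13,3] [18,4,2] [15] [13] [13] [16] → 6 bins.
6 items exceed 12 (half the capacity), and no two of those can share a bin, so at least 6 bins are needed.
So 6 is already optimal.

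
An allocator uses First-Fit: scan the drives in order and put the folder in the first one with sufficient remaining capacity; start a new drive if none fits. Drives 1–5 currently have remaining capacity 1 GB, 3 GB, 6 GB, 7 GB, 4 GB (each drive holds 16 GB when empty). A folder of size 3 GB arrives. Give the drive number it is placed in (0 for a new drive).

2

Drives with room: drive 2 (3 GB), drive 3 (6 GB), drive 4 (7 GB), drive 5 (4 GB).
The first with room is drive 2.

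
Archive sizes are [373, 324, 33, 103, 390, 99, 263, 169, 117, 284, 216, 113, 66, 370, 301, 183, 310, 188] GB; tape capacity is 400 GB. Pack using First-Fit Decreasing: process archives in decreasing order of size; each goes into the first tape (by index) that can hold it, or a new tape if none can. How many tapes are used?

11 tapes

Sorted descending: 390, 373, 370, 324, 310, 301, 284, 263, 216, 188, 183, 169, 117, 113, 103, 99, 66, 33.
Put 390 GB in tape 1; 10 GB remain.
Put 373 GB in tape 2; 27 GB remain.
Put 370 GB in tape 3; 30 GB remain.
Put 324 GB in tape 4; 76 GB remain.
Put 310 GB in tape 5; 90 GB remain.
Put 301 GB in tape 6; 99 GB remain.
Put 284 GB in tape 7; 116 GB remain.
Put 263 GB in tape 8; 137 GB remain.
Put 216 GB in tape 9; 184 GB remain.
Put 188 GB in tape 10; 212 GB remain.
Put 183 GB in tape 9; 1 GB remain.
Put 169 GB in tape 10; 43 GB remain.
Put 117 GB in tape 8; 20 GB remain.
Put 113 GB in tape 7; 3 GB remain.
Put 103 GB in tape 11; 297 GB remain.
Put 99 GB in tape 6; 0 GB remain.
Put 66 GB in tape 4; 10 GB remain.
Put 33 GB in tape 5; 57 GB remain.
Final tapes: [390] [373] [370] [324,66] [310,33] [301,99] [284,113] [263,117] [216,183] [188,169] [103].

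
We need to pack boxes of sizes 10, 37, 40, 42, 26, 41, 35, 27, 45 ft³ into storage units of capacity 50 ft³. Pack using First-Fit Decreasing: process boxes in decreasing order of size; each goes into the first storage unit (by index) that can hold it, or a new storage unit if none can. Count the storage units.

Sorted descending: 45, 42, 41, 40, 37, 35, 27, 26, 10.
storage unit 1: place 45 ft³, 5 ft³ left
storage unit 2: place 42 ft³, 8 ft³ left
storage unit 3: place 41 ft³, 9 ft³ left
storage unit 4: place 40 ft³, 10 ft³ left
storage unit 5: place 37 ft³, 13 ft³ left
storage unit 6: place 35 ft³, 15 ft³ left
storage unit 7: place 27 ft³, 23 ft³ left
storage unit 8: place 26 ft³, 24 ft³ left
storage unit 4: place 10 ft³, 0 ft³ left
Final storage units: [45] [42] [41] [40,10] [37] [35] [27] [26].

8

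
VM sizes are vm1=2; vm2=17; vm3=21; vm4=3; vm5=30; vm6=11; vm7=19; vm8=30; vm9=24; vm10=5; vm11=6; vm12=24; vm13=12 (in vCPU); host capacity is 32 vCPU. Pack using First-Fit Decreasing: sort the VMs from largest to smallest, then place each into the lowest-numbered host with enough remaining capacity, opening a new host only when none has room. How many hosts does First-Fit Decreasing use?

Sorted descending: 30, 30, 24, 24, 21, 19, 17, 12, 11, 6, 5, 3, 2.
30 vCPU → host 1 (remaining 2 vCPU)
30 vCPU → host 2 (remaining 2 vCPU)
24 vCPU → host 3 (remaining 8 vCPU)
24 vCPU → host 4 (remaining 8 vCPU)
21 vCPU → host 5 (remaining 11 vCPU)
19 vCPU → host 6 (remaining 13 vCPU)
17 vCPU → host 7 (remaining 15 vCPU)
12 vCPU → host 6 (remaining 1 vCPU)
11 vCPU → host 5 (remaining 0 vCPU)
6 vCPU → host 3 (remaining 2 vCPU)
5 vCPU → host 4 (remaining 3 vCPU)
3 vCPU → host 4 (remaining 0 vCPU)
2 vCPU → host 1 (remaining 0 vCPU)

7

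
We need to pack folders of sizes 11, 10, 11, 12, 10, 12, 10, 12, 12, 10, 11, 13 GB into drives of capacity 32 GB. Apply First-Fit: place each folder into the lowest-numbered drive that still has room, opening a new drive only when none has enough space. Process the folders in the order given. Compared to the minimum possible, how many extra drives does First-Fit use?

0

First-Fit: [11,10,11] [12,10,10] [12,12] [12,10] [11,13] → 5 drives.
Total size 134 GB; any packing needs at least ⌈134/32⌉ = 5 drives.
So 5 is already optimal.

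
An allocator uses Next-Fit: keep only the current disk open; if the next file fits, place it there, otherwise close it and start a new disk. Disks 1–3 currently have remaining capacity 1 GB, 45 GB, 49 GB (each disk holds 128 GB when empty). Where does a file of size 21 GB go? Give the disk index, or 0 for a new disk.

Next-Fit only looks at disk 3, which has 49 GB free.
21 GB fits there.

3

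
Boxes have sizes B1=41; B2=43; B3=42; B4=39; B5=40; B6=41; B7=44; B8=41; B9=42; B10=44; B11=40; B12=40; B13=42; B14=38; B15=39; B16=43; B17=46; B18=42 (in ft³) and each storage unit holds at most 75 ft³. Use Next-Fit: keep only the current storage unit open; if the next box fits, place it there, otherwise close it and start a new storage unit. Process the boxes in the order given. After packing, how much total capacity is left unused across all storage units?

B1 (41 ft³) → storage unit 1 (remaining 34 ft³)
B2 (43 ft³) → storage unit 2 (remaining 32 ft³)
B3 (42 ft³) → storage unit 3 (remaining 33 ft³)
B4 (39 ft³) → storage unit 4 (remaining 36 ft³)
B5 (40 ft³) → storage unit 5 (remaining 35 ft³)
B6 (41 ft³) → storage unit 6 (remaining 34 ft³)
B7 (44 ft³) → storage unit 7 (remaining 31 ft³)
B8 (41 ft³) → storage unit 8 (remaining 34 ft³)
B9 (42 ft³) → storage unit 9 (remaining 33 ft³)
B10 (44 ft³) → storage unit 10 (remaining 31 ft³)
B11 (40 ft³) → storage unit 11 (remaining 35 ft³)
B12 (40 ft³) → storage unit 12 (remaining 35 ft³)
B13 (42 ft³) → storage unit 13 (remaining 33 ft³)
B14 (38 ft³) → storage unit 14 (remaining 37 ft³)
B15 (39 ft³) → storage unit 15 (remaining 36 ft³)
B16 (43 ft³) → storage unit 16 (remaining 32 ft³)
B17 (46 ft³) → storage unit 17 (remaining 29 ft³)
B18 (42 ft³) → storage unit 18 (remaining 33 ft³)
18 storage units × 75 ft³ = 1350 ft³; used 747 ft³; unused 603 ft³.

603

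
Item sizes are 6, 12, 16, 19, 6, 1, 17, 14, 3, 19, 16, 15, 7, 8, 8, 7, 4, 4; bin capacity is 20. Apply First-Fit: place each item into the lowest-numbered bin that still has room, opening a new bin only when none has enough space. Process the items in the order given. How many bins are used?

10

6 → bin 1 (remaining 14)
12 → bin 1 (remaining 2)
16 → bin 2 (remaining 4)
19 → bin 3 (remaining 1)
6 → bin 4 (remaining 14)
1 → bin 1 (remaining 1)
17 → bin 5 (remaining 3)
14 → bin 4 (remaining 0)
3 → bin 2 (remaining 1)
19 → bin 6 (remaining 1)
16 → bin 7 (remaining 4)
15 → bin 8 (remaining 5)
7 → bin 9 (remaining 13)
8 → bin 9 (remaining 5)
8 → bin 10 (remaining 12)
7 → bin 10 (remaining 5)
4 → bin 7 (remaining 0)
4 → bin 8 (remaining 1)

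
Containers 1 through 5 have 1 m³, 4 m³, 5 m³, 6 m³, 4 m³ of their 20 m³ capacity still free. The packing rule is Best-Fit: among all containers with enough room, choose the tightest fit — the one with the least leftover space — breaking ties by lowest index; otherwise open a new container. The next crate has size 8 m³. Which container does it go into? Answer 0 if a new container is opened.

No container has ≥ 8 m³ free, so a new container is opened.

0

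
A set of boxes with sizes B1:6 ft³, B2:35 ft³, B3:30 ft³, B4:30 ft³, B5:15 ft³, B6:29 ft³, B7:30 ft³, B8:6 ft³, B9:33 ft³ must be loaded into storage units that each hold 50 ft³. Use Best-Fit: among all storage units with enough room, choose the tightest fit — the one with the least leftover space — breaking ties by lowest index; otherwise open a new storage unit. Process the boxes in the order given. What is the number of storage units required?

6

B1 (6 ft³) → storage unit 1 (remaining 44 ft³)
B2 (35 ft³) → storage unit 1 (remaining 9 ft³)
B3 (30 ft³) → storage unit 2 (remaining 20 ft³)
B4 (30 ft³) → storage unit 3 (remaining 20 ft³)
B5 (15 ft³) → storage unit 2 (remaining 5 ft³)
B6 (29 ft³) → storage unit 4 (remaining 21 ft³)
B7 (30 ft³) → storage unit 5 (remaining 20 ft³)
B8 (6 ft³) → storage unit 1 (remaining 3 ft³)
B9 (33 ft³) → storage unit 6 (remaining 17 ft³)
Final storage units: [6,35,6] [30,15] [30] [29] [30] [33].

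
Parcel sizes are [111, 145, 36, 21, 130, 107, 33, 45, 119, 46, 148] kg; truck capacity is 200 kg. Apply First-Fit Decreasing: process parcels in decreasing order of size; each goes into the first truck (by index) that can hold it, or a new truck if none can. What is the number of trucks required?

Sorted descending: 148, 145, 130, 119, 111, 107, 46, 45, 36, 33, 21.
truck 1: place 148 kg, 52 kg left
truck 2: place 145 kg, 55 kg left
truck 3: place 130 kg, 70 kg left
truck 4: place 119 kg, 81 kg left
truck 5: place 111 kg, 89 kg left
truck 6: place 107 kg, 93 kg left
truck 1: place 46 kg, 6 kg left
truck 2: place 45 kg, 10 kg left
truck 3: place 36 kg, 34 kg left
truck 3: place 33 kg, 1 kg left
truck 4: place 21 kg, 60 kg left

6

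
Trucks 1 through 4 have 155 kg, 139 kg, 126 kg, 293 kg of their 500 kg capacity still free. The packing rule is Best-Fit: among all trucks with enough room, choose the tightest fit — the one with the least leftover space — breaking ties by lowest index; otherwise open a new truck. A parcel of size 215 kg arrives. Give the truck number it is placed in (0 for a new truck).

4

Trucks with room: truck 4 (293 kg).
Tightest fit is truck 4 with 293 kg free.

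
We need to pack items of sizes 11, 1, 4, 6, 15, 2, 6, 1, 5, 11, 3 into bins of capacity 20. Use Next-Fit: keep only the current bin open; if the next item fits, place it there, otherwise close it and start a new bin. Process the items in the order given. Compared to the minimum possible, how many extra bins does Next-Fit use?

Next-Fit: [11,1,4] [6] [15,2] [6,1,5] [11,3] → 5 bins.
Total size 65; any packing needs at least ⌈65/20⌉ = 4 bins.
An optimal packing achieves that bound: [15,5] [11,6,3] [11,6,2,1] [4,1] → 4 bins.
Excess: 5 − 4 = 1.

1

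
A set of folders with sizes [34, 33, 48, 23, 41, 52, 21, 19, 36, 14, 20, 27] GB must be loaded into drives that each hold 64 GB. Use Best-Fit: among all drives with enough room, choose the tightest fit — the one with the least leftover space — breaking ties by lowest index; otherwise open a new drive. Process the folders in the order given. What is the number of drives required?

7

34 GB → drive 1 (remaining 30 GB)
33 GB → drive 2 (remaining 31 GB)
48 GB → drive 3 (remaining 16 GB)
23 GB → drive 1 (remaining 7 GB)
41 GB → drive 4 (remaining 23 GB)
52 GB → drive 5 (remaining 12 GB)
21 GB → drive 4 (remaining 2 GB)
19 GB → drive 2 (remaining 12 GB)
36 GB → drive 6 (remaining 28 GB)
14 GB → drive 3 (remaining 2 GB)
20 GB → drive 6 (remaining 8 GB)
27 GB → drive 7 (remaining 37 GB)
Final drives: [34,23] [33,19] [48,14] [41,21] [52] [36,20] [27].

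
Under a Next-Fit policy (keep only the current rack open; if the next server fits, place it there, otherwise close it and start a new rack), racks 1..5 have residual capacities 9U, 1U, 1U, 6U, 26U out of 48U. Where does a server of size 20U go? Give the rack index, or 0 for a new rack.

Next-Fit only looks at rack 5, which has 26U free.
20U fits there.

5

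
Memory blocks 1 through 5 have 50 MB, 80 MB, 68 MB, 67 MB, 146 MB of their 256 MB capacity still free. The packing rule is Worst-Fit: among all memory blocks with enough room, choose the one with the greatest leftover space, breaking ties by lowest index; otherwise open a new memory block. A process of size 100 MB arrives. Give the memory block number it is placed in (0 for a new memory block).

Memory blocks with room: memory block 5 (146 MB).
Most room is memory block 5 with 146 MB free.

5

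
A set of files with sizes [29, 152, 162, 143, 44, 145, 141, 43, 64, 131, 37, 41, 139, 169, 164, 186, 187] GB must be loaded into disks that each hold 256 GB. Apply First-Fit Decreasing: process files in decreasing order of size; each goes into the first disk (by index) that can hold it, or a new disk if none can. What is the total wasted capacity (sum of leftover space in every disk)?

Sorted descending: 187, 186, 169, 164, 162, 152, 145, 143, 141, 139, 131, 64, 44, 43, 41, 37, 29.
187 GB → disk 1 (remaining 69 GB)
186 GB → disk 2 (remaining 70 GB)
169 GB → disk 3 (remaining 87 GB)
164 GB → disk 4 (remaining 92 GB)
162 GB → disk 5 (remaining 94 GB)
152 GB → disk 6 (remaining 104 GB)
145 GB → disk 7 (remaining 111 GB)
143 GB → disk 8 (remaining 113 GB)
141 GB → disk 9 (remaining 115 GB)
139 GB → disk 10 (remaining 117 GB)
131 GB → disk 11 (remaining 125 GB)
64 GB → disk 1 (remaining 5 GB)
44 GB → disk 2 (remaining 26 GB)
43 GB → disk 3 (remaining 44 GB)
41 GB → disk 3 (remaining 3 GB)
37 GB → disk 4 (remaining 55 GB)
29 GB → disk 4 (remaining 26 GB)
11 disks × 256 GB = 2816 GB; used 1977 GB; unused 839 GB.

839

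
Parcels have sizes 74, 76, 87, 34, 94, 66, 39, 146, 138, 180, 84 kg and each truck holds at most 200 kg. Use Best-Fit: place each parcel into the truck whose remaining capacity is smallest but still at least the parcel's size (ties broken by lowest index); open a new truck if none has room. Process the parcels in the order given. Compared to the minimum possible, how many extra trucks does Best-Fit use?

Best-Fit: [74,76,34] [87,94] [66,39,84] [146] [138] [180] → 6 trucks.
Total size 1018 kg; any packing needs at least ⌈1018/200⌉ = 6 trucks.
So 6 is already optimal.

0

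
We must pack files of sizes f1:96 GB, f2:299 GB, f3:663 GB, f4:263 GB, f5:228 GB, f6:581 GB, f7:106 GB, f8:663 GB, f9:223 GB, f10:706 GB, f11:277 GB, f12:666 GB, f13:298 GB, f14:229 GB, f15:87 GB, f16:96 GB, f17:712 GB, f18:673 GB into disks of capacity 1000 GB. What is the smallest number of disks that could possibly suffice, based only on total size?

Total size = 96 + 299 + 663 + 263 + 228 + 581 + 106 + 663 + 223 + 706 + 277 + 666 + 298 + 229 + 87 + 96 + 712 + 673 = 6866 GB.
⌈6866 / 1000⌉ = 7.

7 disks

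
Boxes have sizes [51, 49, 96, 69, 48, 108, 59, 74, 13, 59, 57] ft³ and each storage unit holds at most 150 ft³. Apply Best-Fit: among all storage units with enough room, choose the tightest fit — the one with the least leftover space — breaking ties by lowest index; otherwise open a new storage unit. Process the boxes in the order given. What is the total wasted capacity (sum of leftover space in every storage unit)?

storage unit 1: place 51 ft³, 99 ft³ left
storage unit 1: place 49 ft³, 50 ft³ left
storage unit 2: place 96 ft³, 54 ft³ left
storage unit 3: place 69 ft³, 81 ft³ left
storage unit 1: place 48 ft³, 2 ft³ left
storage unit 4: place 108 ft³, 42 ft³ left
storage unit 3: place 59 ft³, 22 ft³ left
storage unit 5: place 74 ft³, 76 ft³ left
storage unit 3: place 13 ft³, 9 ft³ left
storage unit 5: place 59 ft³, 17 ft³ left
storage unit 6: place 57 ft³, 93 ft³ left
6 storage units × 150 ft³ = 900 ft³; used 683 ft³; unused 217 ft³.

217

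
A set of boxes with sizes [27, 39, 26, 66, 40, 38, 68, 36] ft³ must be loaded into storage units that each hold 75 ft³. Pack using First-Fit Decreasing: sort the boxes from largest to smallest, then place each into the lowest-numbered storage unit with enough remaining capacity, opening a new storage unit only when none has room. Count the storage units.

5 storage units

Sorted descending: 68, 66, 40, 39, 38, 36, 27, 26.
storage unit 1: place 68 ft³, 7 ft³ left
storage unit 2: place 66 ft³, 9 ft³ left
storage unit 3: place 40 ft³, 35 ft³ left
storage unit 4: place 39 ft³, 36 ft³ left
storage unit 5: place 38 ft³, 37 ft³ left
storage unit 4: place 36 ft³, 0 ft³ left
storage unit 3: place 27 ft³, 8 ft³ left
storage unit 5: place 26 ft³, 11 ft³ left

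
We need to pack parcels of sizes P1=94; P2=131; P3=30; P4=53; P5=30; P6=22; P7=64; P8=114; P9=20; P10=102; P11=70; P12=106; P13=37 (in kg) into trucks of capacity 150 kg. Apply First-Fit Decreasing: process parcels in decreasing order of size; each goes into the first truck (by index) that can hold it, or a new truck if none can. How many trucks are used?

Sorted descending: 131, 114, 106, 102, 94, 70, 64, 53, 37, 30, 30, 22, 20.
truck 1: place 131 kg, 19 kg left
truck 2: place 114 kg, 36 kg left
truck 3: place 106 kg, 44 kg left
truck 4: place 102 kg, 48 kg left
truck 5: place 94 kg, 56 kg left
truck 6: place 70 kg, 80 kg left
truck 6: place 64 kg, 16 kg left
truck 5: place 53 kg, 3 kg left
truck 3: place 37 kg, 7 kg left
truck 2: place 30 kg, 6 kg left
truck 4: place 30 kg, 18 kg left
truck 7: place 22 kg, 128 kg left
truck 7: place 20 kg, 108 kg left

7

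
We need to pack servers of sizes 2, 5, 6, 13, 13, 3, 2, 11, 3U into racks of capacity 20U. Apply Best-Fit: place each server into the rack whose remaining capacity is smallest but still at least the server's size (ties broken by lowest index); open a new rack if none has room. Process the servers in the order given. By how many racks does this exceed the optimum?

Best-Fit: [2,5,6,3,2] [13,3] [13] [11] → 4 racks.
Total size 58U; any packing needs at least ⌈58/20⌉ = 3 racks.
An optimal packing achieves that bound: [13,6] [13,5,2] [11,3,3,2] → 3 racks.
Excess: 4 − 3 = 1.

1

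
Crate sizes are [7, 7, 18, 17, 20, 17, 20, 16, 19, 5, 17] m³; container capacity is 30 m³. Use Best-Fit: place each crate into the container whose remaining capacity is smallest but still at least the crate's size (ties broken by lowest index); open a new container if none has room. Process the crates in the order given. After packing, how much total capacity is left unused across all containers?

7 m³ → container 1 (remaining 23 m³)
7 m³ → container 1 (remaining 16 m³)
18 m³ → container 2 (remaining 12 m³)
17 m³ → container 3 (remaining 13 m³)
20 m³ → container 4 (remaining 10 m³)
17 m³ → container 5 (remaining 13 m³)
20 m³ → container 6 (remaining 10 m³)
16 m³ → container 1 (remaining 0 m³)
19 m³ → container 7 (remaining 11 m³)
5 m³ → container 4 (remaining 5 m³)
17 m³ → container 8 (remaining 13 m³)
8 containers × 30 m³ = 240 m³; used 163 m³; unused 77 m³.

77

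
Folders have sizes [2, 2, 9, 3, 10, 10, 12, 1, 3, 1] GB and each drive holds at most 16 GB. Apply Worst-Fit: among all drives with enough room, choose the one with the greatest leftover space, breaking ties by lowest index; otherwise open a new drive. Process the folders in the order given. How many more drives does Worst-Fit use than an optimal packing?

0

Worst-Fit: [2,2,9,3] [10,1,1] [10,3] [12] → 4 drives.
Total size 53 GB; any packing needs at least ⌈53/16⌉ = 4 drives.
So 4 is already optimal.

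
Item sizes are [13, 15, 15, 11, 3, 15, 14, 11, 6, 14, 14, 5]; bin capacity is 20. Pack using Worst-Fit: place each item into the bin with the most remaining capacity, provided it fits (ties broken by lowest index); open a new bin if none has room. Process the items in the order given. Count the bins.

9

bin 1: place 13, 7 left
bin 2: place 15, 5 left
bin 3: place 15, 5 left
bin 4: place 11, 9 left
bin 4: place 3, 6 left
bin 5: place 15, 5 left
bin 6: place 14, 6 left
bin 7: place 11, 9 left
bin 7: place 6, 3 left
bin 8: place 14, 6 left
bin 9: place 14, 6 left
bin 1: place 5, 2 left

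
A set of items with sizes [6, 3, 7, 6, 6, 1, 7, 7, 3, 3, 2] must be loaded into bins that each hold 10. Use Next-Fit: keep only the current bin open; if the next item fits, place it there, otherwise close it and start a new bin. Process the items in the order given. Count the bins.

7

Put 6 in bin 1; 4 remain.
Put 3 in bin 1; 1 remain.
Put 7 in bin 2; 3 remain.
Put 6 in bin 3; 4 remain.
Put 6 in bin 4; 4 remain.
Put 1 in bin 4; 3 remain.
Put 7 in bin 5; 3 remain.
Put 7 in bin 6; 3 remain.
Put 3 in bin 6; 0 remain.
Put 3 in bin 7; 7 remain.
Put 2 in bin 7; 5 remain.
Final bins: [6,3] [7] [6] [6,1] [7] [7,3] [3,2].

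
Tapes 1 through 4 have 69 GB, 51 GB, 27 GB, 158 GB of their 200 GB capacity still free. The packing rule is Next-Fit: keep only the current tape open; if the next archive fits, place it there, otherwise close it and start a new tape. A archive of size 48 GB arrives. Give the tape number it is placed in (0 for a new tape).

Next-Fit only looks at tape 4, which has 158 GB free.
48 GB fits there.

4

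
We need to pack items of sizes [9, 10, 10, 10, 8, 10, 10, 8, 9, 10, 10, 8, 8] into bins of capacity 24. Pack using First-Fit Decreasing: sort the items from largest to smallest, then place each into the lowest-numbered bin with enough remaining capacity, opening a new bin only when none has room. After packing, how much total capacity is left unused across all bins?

24

Sorted descending: 10, 10, 10, 10, 10, 10, 10, 9, 9, 8, 8, 8, 8.
bin 1: place 10, 14 left
bin 1: place 10, 4 left
bin 2: place 10, 14 left
bin 2: place 10, 4 left
bin 3: place 10, 14 left
bin 3: place 10, 4 left
bin 4: place 10, 14 left
bin 4: place 9, 5 left
bin 5: place 9, 15 left
bin 5: place 8, 7 left
bin 6: place 8, 16 left
bin 6: place 8, 8 left
bin 6: place 8, 0 left
6 bins × 24 = 144; used 120; unused 24.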